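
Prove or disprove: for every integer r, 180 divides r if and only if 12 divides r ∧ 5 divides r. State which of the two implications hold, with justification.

Only the forward direction holds.

(⟸) This fails: take r = 60. Both 12 ∣ 60 and 5 ∣ 60, yet 60 is not a multiple of 180 (since 60 = 0·180 + 60), so 180 ∤ 60.

(⟹) If 180 ∣ r, write r = 180q. Since 180 = 15·12, r = 12·(15q), so 12 ∣ r; and since 180 = 36·5, r = 5·(36q), so 5 ∣ r.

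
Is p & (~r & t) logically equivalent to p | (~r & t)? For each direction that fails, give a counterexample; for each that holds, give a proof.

[⇒] Assume the antecedent. If p is true, p | (~r & t) reduces to true regardless of the other variables. If p is false, the antecedent cannot hold. Either way p | (~r & t) holds.

[⇐] This fails. Under p = T, t = F, r = F, the left side is false but the right side is true.

Only the forward direction holds.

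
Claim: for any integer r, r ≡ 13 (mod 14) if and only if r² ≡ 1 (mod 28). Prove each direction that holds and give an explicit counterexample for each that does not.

[⇐] This fails: take r = 1. Then 1² = 1 ≡ 1 (mod 28), yet 1 ≡ 1 (mod 14), not 13.

[⇒] Suppose r ≡ 13 (mod 14). Working modulo 28, r ∈ {13, 27}; for each such r, r² ≡ 1 (mod 28).

Not equivalent: only (⇒) holds.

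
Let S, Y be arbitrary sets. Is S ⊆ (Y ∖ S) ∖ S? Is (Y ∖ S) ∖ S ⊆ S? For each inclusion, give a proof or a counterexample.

Neither inclusion holds.

(⊆) This inclusion fails. Take S = {1}, Y = ∅; then 1 ∈ S but 1 ∉ (Y ∖ S) ∖ S.

(⊇) This inclusion fails. Take S = ∅, Y = {1}; then 1 ∈ (Y ∖ S) ∖ S but 1 ∉ S.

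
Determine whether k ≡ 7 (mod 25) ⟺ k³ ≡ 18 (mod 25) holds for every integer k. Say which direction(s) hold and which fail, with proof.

Forward direction. Suppose k ≡ 7 (mod 25). Write k = 25j + 7. Then (25j + 7)³ = 15625j³ + 13125j² + 3675j + 343 = 25(625j³ + 525j² + 147j + 13) + 18, so k³ ≡ 18 (mod 25).

Converse. Suppose k³ ≡ 18 (mod 25). The only residue r in {0, …, 24} with r³ ≡ 18 (mod 25) is r = 7, so k ≡ 7 (mod 25).

The biconditional holds.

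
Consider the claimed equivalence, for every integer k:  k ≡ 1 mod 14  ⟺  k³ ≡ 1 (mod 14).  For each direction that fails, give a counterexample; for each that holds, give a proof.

Not equivalent: only (⇒) holds.

Forward direction. Suppose k ≡ 1 mod 14. Write k = 14j + 1. Then (14j + 1)³ = 2744j³ + 588j² + 42j + 1 = 14(196j³ + 42j² + 3j) + 1, so k³ ≡ 1 (mod 14).

Converse. This fails: take k = 9. Then 9³ = 729 ≡ 1 (mod 14), yet 9 ≡ 9 (mod 14), not 1.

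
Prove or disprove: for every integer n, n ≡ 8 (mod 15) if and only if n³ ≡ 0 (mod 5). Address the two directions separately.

(⇒) This fails: take n = 8. Then 8 ≡ 8 (mod 15), but 8³ = 512 ≡ 2 (mod 5), not 0.

(⇐) This fails: take n = 0. Then 0³ = 0 ≡ 0 (mod 5), yet 0 ≡ 0 (mod 15), not 8.

Neither direction holds.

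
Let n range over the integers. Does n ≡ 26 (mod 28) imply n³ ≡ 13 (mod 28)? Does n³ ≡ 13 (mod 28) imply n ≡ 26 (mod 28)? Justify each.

(→) This fails: take n = 26. Then 26 ≡ 26 (mod 28), but 26³ = 17576 ≡ 20 (mod 28), not 13.

(←) This fails: take n = 5. Then 5³ = 125 ≡ 13 (mod 28), yet 5 ≡ 5 (mod 28), not 26.

Neither implication holds.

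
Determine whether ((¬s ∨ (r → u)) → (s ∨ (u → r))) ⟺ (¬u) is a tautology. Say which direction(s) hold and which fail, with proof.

Forward direction. This fails. Under s = T, r = F, u = T, the left side is true but the right side is false.

Converse. Assume the antecedent. If s is true, (¬s ∨ (r → u)) → (s ∨ (u → r)) reduces to true regardless of the other variables. If s is false, the antecedent forces (s = F, r = F, u = F) or (s = F, r = T, u = F), and (¬s ∨ (r → u)) → (s ∨ (u → r)) holds there. Either way (¬s ∨ (r → u)) → (s ∨ (u → r)) holds.

Only the converse holds.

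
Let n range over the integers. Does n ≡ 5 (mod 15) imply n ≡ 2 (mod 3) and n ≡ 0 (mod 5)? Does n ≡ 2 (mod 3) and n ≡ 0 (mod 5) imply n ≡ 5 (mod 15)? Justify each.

Both directions hold; the statement is true.

(⟸) If n ≡ 2 (mod 3) and n ≡ 0 (mod 5), then by the Chinese remainder theorem n ≡ 5 (mod 15). This is exactly n ≡ 5 (mod 15).

(⟹) Suppose n ≡ 5 (mod 15); write n = 15j + 5. Since 3 ∣ 15, reducing mod 3 gives n ≡ 5 ≡ 2 (mod 3); since 5 ∣ 15, reducing mod 5 gives n ≡ 5 ≡ 0 (mod 5).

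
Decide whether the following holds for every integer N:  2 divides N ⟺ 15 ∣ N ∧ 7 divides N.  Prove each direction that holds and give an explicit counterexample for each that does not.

(⇒) fails and (⇐) fails.

[⇒] This fails: take N = 2. Certainly 2 ∣ 2, but 15 ∤ 2.

[⇐] This fails: take N = 105. Both 15 ∣ 105 and 7 ∣ 105, yet 105 is not a multiple of 2 (since 105 = 52·2 + 1), so 2 ∤ 105.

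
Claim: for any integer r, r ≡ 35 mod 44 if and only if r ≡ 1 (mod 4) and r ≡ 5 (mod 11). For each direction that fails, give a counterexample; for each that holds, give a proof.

(⟹) This fails: r = 35 gives 35 ≡ 35 (mod 44) but 35 ≡ 3 (mod 4), so the conjunction on the right does not hold.

(⟸) This fails: r = 5 satisfies both congruences on the right (5 ≡ 1 mod 4 and 5 ≡ 5 mod 11) yet 5 ≡ 5 (mod 44), not 35.

Neither implication holds.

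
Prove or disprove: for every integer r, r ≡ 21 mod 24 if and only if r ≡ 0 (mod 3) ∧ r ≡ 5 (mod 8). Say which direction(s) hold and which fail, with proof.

Both implications hold.

(→) Suppose r ≡ 21 (mod 24); write r = 24j + 21. Since 3 ∣ 24, reducing mod 3 gives r ≡ 21 ≡ 0 (mod 3); since 8 ∣ 24, reducing mod 8 gives r ≡ 21 ≡ 5 (mod 8).

(←) Conversely, if r ≡ 0 (mod 3) and r ≡ 5 (mod 8), then by the Chinese remainder theorem r ≡ 21 (mod 24). This is exactly r ≡ 21 (mod 24).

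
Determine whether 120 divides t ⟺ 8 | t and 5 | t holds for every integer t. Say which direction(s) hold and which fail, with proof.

Only the forward implication holds.

(⟸) This fails: take t = 40. Both 8 ∣ 40 and 5 ∣ 40, yet 40 is not a multiple of 120 (since 40 = 0·120 + 40), so 120 ∤ 40.

(⟹) If 120 ∣ t, write t = 120q. Since 120 = 15·8, t = 8·(15q), so 8 ∣ t; and since 120 = 24·5, t = 5·(24q), so 5 ∣ t.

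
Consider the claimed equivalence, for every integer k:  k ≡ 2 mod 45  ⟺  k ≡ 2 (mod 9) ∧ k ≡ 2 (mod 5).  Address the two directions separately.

Equivalent; both directions hold.

(⇒) Suppose k ≡ 2 (mod 45); write k = 45j + 2. Since 9 ∣ 45, reducing mod 9 gives k ≡ 2 (mod 9); since 5 ∣ 45, reducing mod 5 gives k ≡ 2 (mod 5).

(⇐) Conversely, if k ≡ 2 (mod 9) and k ≡ 2 (mod 5), then by the Chinese remainder theorem k ≡ 2 (mod 45). This is exactly k ≡ 2 (mod 45).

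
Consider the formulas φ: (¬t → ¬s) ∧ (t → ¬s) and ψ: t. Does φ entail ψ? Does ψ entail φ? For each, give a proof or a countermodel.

(→) This fails. Under s = F, t = F, the left side is true but the right side is false.

(←) This fails. Under s = T, t = T, the left side is false but the right side is true.

Neither direction holds.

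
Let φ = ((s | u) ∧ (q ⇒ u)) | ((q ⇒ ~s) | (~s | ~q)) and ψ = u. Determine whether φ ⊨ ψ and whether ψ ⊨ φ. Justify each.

Only the reverse direction holds.

[⇒] This fails. Under s = F, u = F, q = F, the left side is true but the right side is false.

[⇐] Assume the antecedent. If s is true, the antecedent forces (s = T, u = T, q = F) or (s = T, u = T, q = T), and the consequent holds there. If s is false, the consequent reduces to true regardless of the other variables. Either way the consequent holds.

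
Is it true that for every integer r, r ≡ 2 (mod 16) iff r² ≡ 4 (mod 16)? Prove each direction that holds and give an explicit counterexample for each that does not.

Only the forward direction holds.

(←) This fails: take r = 6. Then 6² = 36 ≡ 4 (mod 16), yet 6 ≡ 6 (mod 16), not 2.

(→) Suppose r ≡ 2 (mod 16). Write r = 16j + 2. Then (16j + 2)² = 256j² + 64j + 4 = 16(16j² + 4j) + 4, so r² ≡ 4 (mod 16).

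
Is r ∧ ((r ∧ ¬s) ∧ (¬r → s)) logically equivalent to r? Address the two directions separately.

The forward direction holds; the converse fails.

(⇒) Assume the antecedent. If s is true, the antecedent cannot hold. If s is false, the antecedent forces (s = F, r = T), and r holds there. Either way r holds.

(⇐) This fails. Under s = T, r = T, the left side is false but the right side is true.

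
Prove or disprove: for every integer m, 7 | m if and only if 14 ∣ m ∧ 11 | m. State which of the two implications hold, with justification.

[⇒] This fails: take m = 7. Certainly 7 ∣ 7, but 14 ∤ 7.

[⇐] Suppose 14 ∣ m and 11 ∣ m. Any common multiple of 14 and 11 is a multiple of their lcm; here gcd(14, 11) = 1, so lcm(14, 11) = 14·11 = 154, so 154 ∣ m. Since 7 ∣ 154, it follows that 7 ∣ m.

Only the reverse direction holds.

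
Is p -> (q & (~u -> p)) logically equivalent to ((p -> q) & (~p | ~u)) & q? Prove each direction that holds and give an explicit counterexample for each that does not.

(⇒) fails; (⇐) holds.

(→) This fails. Under p = F, q = F, u = F, the left side is true but the right side is false.

(←) Assume the antecedent. If p is true, the antecedent forces (p = T, q = T, u = F), and p -> (q & (~u -> p)) holds there. If p is false, p -> (q & (~u -> p)) reduces to true regardless of the other variables. Either way p -> (q & (~u -> p)) holds.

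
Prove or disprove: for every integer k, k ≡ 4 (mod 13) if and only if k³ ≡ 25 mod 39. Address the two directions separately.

(→) This fails: take k = 17. Then 17 ≡ 4 (mod 13), but 17³ = 4913 ≡ 38 (mod 39), not 25.

(←) This fails: take k = 10. Then 10³ = 1000 ≡ 25 (mod 39), yet 10 ≡ 10 (mod 13), not 4.

Neither direction holds.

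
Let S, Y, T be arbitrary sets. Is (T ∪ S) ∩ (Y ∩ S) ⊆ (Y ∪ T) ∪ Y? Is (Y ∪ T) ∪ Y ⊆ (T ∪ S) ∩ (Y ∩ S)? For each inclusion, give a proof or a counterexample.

Only the forward inclusion holds.

(⊆) Let x ∈ (T ∪ S) ∩ (Y ∩ S). Then either x ∈ S ∩ Y and x ∉ T; or x ∈ S ∩ Y ∩ T. In each case x ∈ (Y ∪ T) ∪ Y, so (T ∪ S) ∩ (Y ∩ S) ⊆ (Y ∪ T) ∪ Y.

(⊇) This inclusion fails. Take S = ∅, Y = {1}, T = ∅; then 1 ∈ (Y ∪ T) ∪ Y but 1 ∉ (T ∪ S) ∩ (Y ∩ S).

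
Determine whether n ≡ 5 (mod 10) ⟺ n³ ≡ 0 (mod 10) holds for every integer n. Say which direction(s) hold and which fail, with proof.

Neither direction holds.

[⇒] This fails: take n = 5. Then 5 ≡ 5 (mod 10), but 5³ = 125 ≡ 5 (mod 10), not 0.

[⇐] This fails: take n = 0. Then 0³ = 0 ≡ 0 (mod 10), yet 0 ≡ 0 (mod 10), not 5.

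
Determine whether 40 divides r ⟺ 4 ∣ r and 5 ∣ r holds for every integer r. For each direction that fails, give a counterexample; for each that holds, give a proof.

(⟹) If 40 ∣ r, write r = 40q. Since 40 = 10·4, r = 4·(10q), so 4 ∣ r; and since 40 = 8·5, r = 5·(8q), so 5 ∣ r.

(⟸) This fails: take r = 20. Both 4 ∣ 20 and 5 ∣ 20, yet 20 is not a multiple of 40 (since 20 = 0·40 + 20), so 40 ∤ 20.

The forward direction holds; the converse fails.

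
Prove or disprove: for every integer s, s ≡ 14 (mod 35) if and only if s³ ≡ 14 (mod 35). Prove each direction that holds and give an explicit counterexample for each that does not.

[⇐] Suppose s³ ≡ 14 (mod 35). The only residue r in {0, …, 34} with r³ ≡ 14 (mod 35) is r = 14, so s ≡ 14 (mod 35).

[⇒] Suppose s ≡ 14 (mod 35). Write s = 35j + 14. Then (35j + 14)³ = 42875j³ + 51450j² + 20580j + 2744 = 35(1225j³ + 1470j² + 588j + 78) + 14, so s³ ≡ 14 (mod 35).

Both directions hold; the statement is true.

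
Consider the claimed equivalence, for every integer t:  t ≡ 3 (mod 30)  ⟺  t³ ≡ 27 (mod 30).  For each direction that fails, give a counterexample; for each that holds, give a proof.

Both directions hold.

(←) Suppose t³ ≡ 27 (mod 30). The only residue r in {0, …, 29} with r³ ≡ 27 (mod 30) is r = 3, so t ≡ 3 (mod 30).

(→) Suppose t ≡ 3 (mod 30). Write t = 30j + 3. Then (30j + 3)³ = 27000j³ + 8100j² + 810j + 27 = 30(900j³ + 270j² + 27j) + 27, so t³ ≡ 27 (mod 30).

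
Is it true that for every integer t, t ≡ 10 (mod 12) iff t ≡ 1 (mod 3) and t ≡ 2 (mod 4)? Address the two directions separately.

[⇐] If t ≡ 1 (mod 3) and t ≡ 2 (mod 4), then by the Chinese remainder theorem t ≡ 10 (mod 12). This is exactly t ≡ 10 (mod 12).

[⇒] Suppose t ≡ 10 (mod 12); write t = 12j + 10. Since 3 ∣ 12, reducing mod 3 gives t ≡ 10 ≡ 1 (mod 3); since 4 ∣ 12, reducing mod 4 gives t ≡ 10 ≡ 2 (mod 4).

Both directions hold; the statement is true.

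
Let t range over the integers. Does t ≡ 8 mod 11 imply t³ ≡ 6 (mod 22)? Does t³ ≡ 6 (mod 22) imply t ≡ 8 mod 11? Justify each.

The forward direction fails; the converse holds.

Forward direction. This fails: take t = 19. Then 19 ≡ 8 (mod 11), but 19³ = 6859 ≡ 17 (mod 22), not 6.

Converse. The residues r modulo 22 with r³ ≡ 6 (mod 22) are exactly {8}, and each is ≡ 8 (mod 11).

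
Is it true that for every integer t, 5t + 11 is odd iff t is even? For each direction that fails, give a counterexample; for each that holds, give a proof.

Converse. Suppose t is even; write t = 2j. Then 5t + 11 = 5·(2j) + 11 = 2·5j + 11, which is odd.

Forward direction. Suppose 5t + 11 is odd. Since 5 is odd, 5t and t have the same parity, so 5t + 11 ≡ t + 11 (mod 2). As 11 is odd, 5t + 11 is odd exactly when t is even. Thus t is even.

Both implications hold.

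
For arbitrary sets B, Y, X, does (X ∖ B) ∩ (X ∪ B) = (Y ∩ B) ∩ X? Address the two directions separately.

(⟹) This inclusion fails. Take B = ∅, Y = ∅, X = {1}; then 1 ∈ (X ∖ B) ∩ (X ∪ B) but 1 ∉ (Y ∩ B) ∩ X.

(⟸) This inclusion fails. Take B = {1}, Y = {1}, X = {1}; then 1 ∈ (Y ∩ B) ∩ X but 1 ∉ (X ∖ B) ∩ (X ∪ B).

Both inclusions fail.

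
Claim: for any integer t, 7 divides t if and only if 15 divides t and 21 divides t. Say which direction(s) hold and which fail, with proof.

[⇒] This fails: take t = 7. Certainly 7 ∣ 7, but 15 ∤ 7.

[⇐] Suppose 15 ∣ t and 21 ∣ t. Any common multiple of 15 and 21 is a multiple of their lcm; here lcm(15, 21) = 15·21/gcd(15, 21) = 315/3 = 105, so 105 ∣ t. Since 7 ∣ 105, it follows that 7 ∣ t.

(⇒) fails; (⇐) holds.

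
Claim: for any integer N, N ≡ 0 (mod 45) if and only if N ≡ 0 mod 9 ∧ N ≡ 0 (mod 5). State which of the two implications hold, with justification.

[⇐] If N ≡ 0 (mod 9) and N ≡ 0 (mod 5), then by the Chinese remainder theorem N ≡ 0 (mod 45). This is exactly N ≡ 0 (mod 45).

[⇒] Suppose N ≡ 0 (mod 45); write N = 45j + 0. Since 9 ∣ 45, reducing mod 9 gives N ≡ 0 (mod 9); since 5 ∣ 45, reducing mod 5 gives N ≡ 0 (mod 5).

Both directions hold; the statement is true.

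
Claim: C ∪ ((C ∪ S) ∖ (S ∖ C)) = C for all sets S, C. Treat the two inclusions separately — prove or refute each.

Both inclusions hold; the sets are equal.

Reverse inclusion. Let x ∈ C. Then either x ∈ C and x ∉ S; or x ∈ S ∩ C. In each case x ∈ C ∪ ((C ∪ S) ∖ (S ∖ C)), so C ⊆ C ∪ ((C ∪ S) ∖ (S ∖ C)).

Forward inclusion. Let x ∈ C ∪ ((C ∪ S) ∖ (S ∖ C)). Then either x ∈ C and x ∉ S; or x ∈ S ∩ C. In each case x ∈ C, so C ∪ ((C ∪ S) ∖ (S ∖ C)) ⊆ C.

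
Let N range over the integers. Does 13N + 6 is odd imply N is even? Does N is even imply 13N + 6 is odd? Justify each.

Neither direction holds.

Forward direction. This fails: N = 1 gives 13N + 6 = 19, which is odd, but 1 is odd, not even.

Converse. This also fails: N = 4 is even, but 13N + 6 = 58 is even, not odd.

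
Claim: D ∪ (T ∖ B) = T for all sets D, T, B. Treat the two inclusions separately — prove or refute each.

(⊆) fails and (⊇) fails.

(⊆) This inclusion fails. Take D = {1}, T = ∅, B = ∅; then 1 ∈ D ∪ (T ∖ B) but 1 ∉ T.

(⊇) This inclusion fails. Take D = ∅, T = {1}, B = {1}; then 1 ∈ T but 1 ∉ D ∪ (T ∖ B).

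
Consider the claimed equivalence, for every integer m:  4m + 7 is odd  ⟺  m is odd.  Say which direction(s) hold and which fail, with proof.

(⇒) This fails: take m = 0. Then 4m + 7 = 7, which is odd, yet m = 0 is even, not odd.

(⇐) Suppose m is odd. Since 4 is even, 4m is even for every m, so 4m + 7 has the same parity as 7, which is odd. Hence 4m + 7 is odd.

Not equivalent: only (⇐) holds.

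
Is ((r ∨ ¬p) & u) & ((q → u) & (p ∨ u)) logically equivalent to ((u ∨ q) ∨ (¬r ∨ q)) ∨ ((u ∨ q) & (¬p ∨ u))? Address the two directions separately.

[⇒] Assume the antecedent. If u is true, the consequent reduces to true regardless of the other variables. If u is false, the antecedent cannot hold. Either way the consequent holds.

[⇐] This fails. Under r = F, u = F, p = F, q = F, the left side is false but the right side is true.

Only the forward direction holds.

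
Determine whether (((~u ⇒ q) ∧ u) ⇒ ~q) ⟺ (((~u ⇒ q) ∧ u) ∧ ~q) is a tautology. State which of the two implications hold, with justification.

Not equivalent: only (⇐) holds.

(⟹) This fails. Under u = F, q = F, the left side is true but the right side is false.

(⟸) Assume the antecedent. If u is true, the antecedent forces (u = T, q = F), and ((~u ⇒ q) ∧ u) ⇒ ~q holds there. If u is false, the antecedent cannot hold. Either way ((~u ⇒ q) ∧ u) ⇒ ~q holds.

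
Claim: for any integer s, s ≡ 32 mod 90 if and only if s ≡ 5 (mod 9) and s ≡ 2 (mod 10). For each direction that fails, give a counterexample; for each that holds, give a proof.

(⇒) Suppose s ≡ 32 (mod 90); write s = 90j + 32. Since 9 ∣ 90, reducing mod 9 gives s ≡ 32 ≡ 5 (mod 9); since 10 ∣ 90, reducing mod 10 gives s ≡ 32 ≡ 2 (mod 10).

(⇐) Conversely, if s ≡ 5 (mod 9) and s ≡ 2 (mod 10), then by the Chinese remainder theorem s ≡ 32 (mod 90). This is exactly s ≡ 32 (mod 90).

Both directions hold.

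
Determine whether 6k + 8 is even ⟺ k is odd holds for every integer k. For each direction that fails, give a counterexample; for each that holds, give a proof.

(⟹) This fails: take k = 6. Then 6k + 8 = 44, which is even, yet k = 6 is even, not odd.

(⟸) Suppose k is odd. Since 6 is even, 6k is even for every k, so 6k + 8 has the same parity as 8, which is even. Hence 6k + 8 is even.

The forward direction fails; the converse holds.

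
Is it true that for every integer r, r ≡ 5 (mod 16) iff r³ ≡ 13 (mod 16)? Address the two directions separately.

Both directions hold.

(⟹) Suppose r ≡ 5 (mod 16). Write r = 16j + 5. Then (16j + 5)³ = 4096j³ + 3840j² + 1200j + 125 = 16(256j³ + 240j² + 75j + 7) + 13, so r³ ≡ 13 (mod 16).

(⟸) Conversely, suppose r³ ≡ 13 (mod 16). The only residue r in {0, …, 15} with r³ ≡ 13 (mod 16) is r = 5, so r ≡ 5 (mod 16).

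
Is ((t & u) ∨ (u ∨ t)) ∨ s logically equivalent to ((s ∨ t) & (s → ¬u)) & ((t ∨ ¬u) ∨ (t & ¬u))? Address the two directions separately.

Only the converse holds.

(⇒) This fails. Under u = T, s = F, t = F, the left side is true but the right side is false.

(⇐) Assume the antecedent. If s is true, ((t & u) ∨ (u ∨ t)) ∨ s reduces to true regardless of the other variables. If s is false, the antecedent forces (u = F, s = F, t = T) or (u = T, s = F, t = T), and ((t & u) ∨ (u ∨ t)) ∨ s holds there. Either way ((t & u) ∨ (u ∨ t)) ∨ s holds.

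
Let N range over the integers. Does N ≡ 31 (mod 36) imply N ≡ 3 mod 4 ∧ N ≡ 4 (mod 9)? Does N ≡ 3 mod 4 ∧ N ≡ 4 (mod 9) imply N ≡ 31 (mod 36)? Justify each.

(⟹) Suppose N ≡ 31 (mod 36); write N = 36j + 31. Since 4 ∣ 36, reducing mod 4 gives N ≡ 31 ≡ 3 (mod 4); since 9 ∣ 36, reducing mod 9 gives N ≡ 31 ≡ 4 (mod 9).

(⟸) Conversely, if N ≡ 3 (mod 4) and N ≡ 4 (mod 9), then by the Chinese remainder theorem N ≡ 31 (mod 36). This is exactly N ≡ 31 (mod 36).

Both directions hold.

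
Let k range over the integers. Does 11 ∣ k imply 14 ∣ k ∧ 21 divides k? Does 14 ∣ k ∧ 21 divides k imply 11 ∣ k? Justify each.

Neither implication holds.

(⟹) This fails: take k = 11. Certainly 11 ∣ 11, but 14 ∤ 11.

(⟸) This fails: take k = 42. Both 14 ∣ 42 and 21 ∣ 42, yet 42 is not a multiple of 11 (since 42 = 3·11 + 9), so 11 ∤ 42.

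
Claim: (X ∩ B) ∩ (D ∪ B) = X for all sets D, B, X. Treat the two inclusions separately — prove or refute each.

(⊆) Let x ∈ (X ∩ B) ∩ (D ∪ B). Then either x ∈ B ∩ X and x ∉ D; or x ∈ D ∩ B ∩ X. In each case x ∈ X, so (X ∩ B) ∩ (D ∪ B) ⊆ X.

(⊇) This inclusion fails. Take D = ∅, B = ∅, X = {1}; then 1 ∈ X but 1 ∉ (X ∩ B) ∩ (D ∪ B).

Only the forward inclusion holds.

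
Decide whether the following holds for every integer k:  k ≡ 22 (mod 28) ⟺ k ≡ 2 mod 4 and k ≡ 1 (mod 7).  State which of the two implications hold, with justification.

(⟹) Suppose k ≡ 22 (mod 28); write k = 28j + 22. Since 4 ∣ 28, reducing mod 4 gives k ≡ 22 ≡ 2 (mod 4); since 7 ∣ 28, reducing mod 7 gives k ≡ 22 ≡ 1 (mod 7).

(⟸) Conversely, if k ≡ 2 (mod 4) and k ≡ 1 (mod 7), then by the Chinese remainder theorem k ≡ 22 (mod 28). This is exactly k ≡ 22 (mod 28).

Equivalent; both directions hold.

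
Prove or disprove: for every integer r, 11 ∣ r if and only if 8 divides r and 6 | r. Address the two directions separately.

(⟹) This fails: take r = 11. Certainly 11 ∣ 11, but 8 ∤ 11.

(⟸) This fails: take r = 24. Both 8 ∣ 24 and 6 ∣ 24, yet 24 is not a multiple of 11 (since 24 = 2·11 + 2), so 11 ∤ 24.

Both directions fail.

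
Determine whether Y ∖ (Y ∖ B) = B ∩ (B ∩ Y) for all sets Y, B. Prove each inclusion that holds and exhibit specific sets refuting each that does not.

The two sets are equal.

(⊆) Let x ∈ Y ∖ (Y ∖ B). Then x ∈ Y ∩ B, from which x ∈ B ∩ (B ∩ Y).

(⊇) Let x ∈ B ∩ (B ∩ Y). Then x ∈ Y ∩ B, from which x ∈ Y ∖ (Y ∖ B).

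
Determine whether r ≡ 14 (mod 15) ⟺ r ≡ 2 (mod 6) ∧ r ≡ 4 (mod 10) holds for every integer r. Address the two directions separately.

(⇐) If r ≡ 2 (mod 6) and r ≡ 4 (mod 10), then by the Chinese remainder theorem r ≡ 14 (mod 30). Since 14 ≡ 14 (mod 15) and 15 ∣ 30, we get r ≡ 14 (mod 15).

(⇒) This fails: r = 29 gives 29 ≡ 14 (mod 15) but 29 ≡ 5 (mod 6), so the conjunction on the right does not hold.

Only the converse holds.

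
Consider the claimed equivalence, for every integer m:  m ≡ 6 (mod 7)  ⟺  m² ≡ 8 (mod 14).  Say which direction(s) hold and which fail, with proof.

(⇒) fails and (⇐) fails.

(→) This fails: take m = 13. Then 13 ≡ 6 (mod 7), but 13² = 169 ≡ 1 (mod 14), not 8.

(←) This fails: take m = 8. Then 8² = 64 ≡ 8 (mod 14), yet 8 ≡ 1 (mod 7), not 6.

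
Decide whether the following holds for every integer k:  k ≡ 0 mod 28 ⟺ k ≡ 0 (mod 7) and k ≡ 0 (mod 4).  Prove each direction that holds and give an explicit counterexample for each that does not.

(⇒) Suppose k ≡ 0 (mod 28); write k = 28j + 0. Since 7 ∣ 28, reducing mod 7 gives k ≡ 0 (mod 7); since 4 ∣ 28, reducing mod 4 gives k ≡ 0 (mod 4).

(⇐) Conversely, if k ≡ 0 (mod 7) and k ≡ 0 (mod 4), then by the Chinese remainder theorem k ≡ 0 (mod 28). This is exactly k ≡ 0 (mod 28).

Both directions hold.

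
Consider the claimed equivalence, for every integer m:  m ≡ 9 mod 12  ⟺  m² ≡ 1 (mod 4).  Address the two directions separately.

Only the forward direction holds.

(→) Suppose m ≡ 9 (mod 12). Then m² ≡ 9² = 81 (mod 12), and since 4 ∣ 12, also m² ≡ 1 (mod 4).

(←) This fails: take m = 1. Then 1² = 1 ≡ 1 (mod 4), yet 1 ≡ 1 (mod 12), not 9.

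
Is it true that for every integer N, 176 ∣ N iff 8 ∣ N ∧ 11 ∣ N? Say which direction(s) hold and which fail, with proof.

The forward direction holds; the converse fails.

(⇒) If 176 ∣ N, write N = 176q. Since 176 = 22·8, N = 8·(22q), so 8 ∣ N; and since 176 = 16·11, N = 11·(16q), so 11 ∣ N.

(⇐) This fails: take N = 88. Both 8 ∣ 88 and 11 ∣ 88, yet 88 is not a multiple of 176 (since 88 = 0·176 + 88), so 176 ∤ 88.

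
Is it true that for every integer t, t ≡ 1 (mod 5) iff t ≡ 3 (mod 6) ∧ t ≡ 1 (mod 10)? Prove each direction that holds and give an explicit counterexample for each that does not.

(⇒) fails; (⇐) holds.

[⇒] This fails: t = 1 gives 1 ≡ 1 (mod 5) but 1 ≡ 1 (mod 6), so the conjunction on the right does not hold.

[⇐] Conversely, if t ≡ 3 (mod 6) and t ≡ 1 (mod 10), then by the Chinese remainder theorem t ≡ 21 (mod 30). Since 21 ≡ 1 (mod 5) and 5 ∣ 30, we get t ≡ 1 (mod 5).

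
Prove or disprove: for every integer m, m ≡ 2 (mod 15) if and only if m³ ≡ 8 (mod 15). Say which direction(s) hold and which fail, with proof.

[⇒] Suppose m ≡ 2 (mod 15). Write m = 15j + 2. Then (15j + 2)³ = 3375j³ + 1350j² + 180j + 8 = 15(225j³ + 90j² + 12j) + 8, so m³ ≡ 8 (mod 15).

[⇐] Conversely, suppose m³ ≡ 8 (mod 15). The only residue r in {0, …, 14} with r³ ≡ 8 (mod 15) is r = 2, so m ≡ 2 (mod 15).

Both directions hold.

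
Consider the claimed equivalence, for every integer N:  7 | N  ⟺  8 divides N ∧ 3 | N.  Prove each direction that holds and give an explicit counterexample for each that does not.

(⇒) fails and (⇐) fails.

(⟹) This fails: take N = 7. Certainly 7 ∣ 7, but 8 ∤ 7.

(⟸) This fails: take N = 24. Both 8 ∣ 24 and 3 ∣ 24, yet 24 is not a multiple of 7 (since 24 = 3·7 + 3), so 7 ∤ 24.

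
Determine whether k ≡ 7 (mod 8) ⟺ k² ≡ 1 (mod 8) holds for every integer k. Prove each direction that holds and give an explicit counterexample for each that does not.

Only the forward direction holds.

(⟹) Suppose k ≡ 7 (mod 8). Write k = 8j + 7. Then (8j + 7)² = 64j² + 112j + 49 = 8(8j² + 14j + 6) + 1, so k² ≡ 1 (mod 8).

(⟸) This fails: take k = 1. Then 1² = 1 ≡ 1 (mod 8), yet 1 ≡ 1 (mod 8), not 7.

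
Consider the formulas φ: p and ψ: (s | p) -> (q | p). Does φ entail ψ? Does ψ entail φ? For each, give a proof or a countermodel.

(→) Assume the antecedent. If s is true, the antecedent forces (s = T, q = F, p = T) or (s = T, q = T, p = T), and (s | p) -> (q | p) holds there. If s is false, (s | p) -> (q | p) reduces to true regardless of the other variables. Either way (s | p) -> (q | p) holds.

(←) This fails. Under s = F, q = F, p = F, the left side is false but the right side is true.

(⇒) holds; (⇐) fails.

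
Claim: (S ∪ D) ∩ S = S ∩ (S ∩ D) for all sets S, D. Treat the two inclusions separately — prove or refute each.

(⊆) fails; (⊇) holds.

(⊆) This inclusion fails. Take S = {1}, D = ∅; then 1 ∈ (S ∪ D) ∩ S but 1 ∉ S ∩ (S ∩ D).

(⊇) Let x ∈ S ∩ (S ∩ D). Then x ∈ S ∩ D, from which x ∈ (S ∪ D) ∩ S.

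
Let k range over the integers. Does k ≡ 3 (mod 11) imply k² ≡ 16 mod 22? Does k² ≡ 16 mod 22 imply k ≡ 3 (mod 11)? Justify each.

(⇒) fails and (⇐) fails.

[⇒] This fails: take k = 3. Then 3 ≡ 3 (mod 11), but 3² = 9 ≡ 9 (mod 22), not 16.

[⇐] This fails: take k = 4. Then 4² = 16 ≡ 16 (mod 22), yet 4 ≡ 4 (mod 11), not 3.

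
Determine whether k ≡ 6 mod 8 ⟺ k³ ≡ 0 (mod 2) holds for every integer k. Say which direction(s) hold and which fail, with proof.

(⇒) holds; (⇐) fails.

(⇒) Suppose k ≡ 6 (mod 8). Then k³ ≡ 6³ = 216 (mod 8), and since 2 ∣ 8, also k³ ≡ 0 (mod 2).

(⇐) This fails: take k = 0. Then 0³ = 0 ≡ 0 (mod 2), yet 0 ≡ 0 (mod 8), not 6.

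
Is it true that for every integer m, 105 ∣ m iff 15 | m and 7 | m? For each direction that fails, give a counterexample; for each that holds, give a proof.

Equivalent; both directions hold.

(→) If 105 ∣ m, write m = 105q. Since 105 = 7·15, m = 15·(7q), so 15 ∣ m; and since 105 = 15·7, m = 7·(15q), so 7 ∣ m.

(←) Suppose 15 ∣ m and 7 ∣ m. Any common multiple of 15 and 7 is a multiple of their lcm; here gcd(15, 7) = 1, so lcm(15, 7) = 15·7 = 105, so 105 ∣ m.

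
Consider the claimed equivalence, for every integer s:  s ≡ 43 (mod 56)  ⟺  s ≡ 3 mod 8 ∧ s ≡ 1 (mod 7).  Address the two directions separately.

Both implications hold.

(⇐) If s ≡ 3 (mod 8) and s ≡ 1 (mod 7), then by the Chinese remainder theorem s ≡ 43 (mod 56). This is exactly s ≡ 43 (mod 56).

(⇒) Suppose s ≡ 43 (mod 56); write s = 56j + 43. Since 8 ∣ 56, reducing mod 8 gives s ≡ 43 ≡ 3 (mod 8); since 7 ∣ 56, reducing mod 7 gives s ≡ 43 ≡ 1 (mod 7).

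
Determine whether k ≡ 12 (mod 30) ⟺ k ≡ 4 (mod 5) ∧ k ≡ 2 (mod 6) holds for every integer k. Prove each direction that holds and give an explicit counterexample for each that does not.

Neither direction holds.

[⇒] This fails: k = 12 gives 12 ≡ 12 (mod 30) but 12 ≡ 2 (mod 5), so the conjunction on the right does not hold.

[⇐] This fails: k = 14 satisfies both congruences on the right (14 ≡ 4 mod 5 and 14 ≡ 2 mod 6) yet 14 ≡ 14 (mod 30), not 12.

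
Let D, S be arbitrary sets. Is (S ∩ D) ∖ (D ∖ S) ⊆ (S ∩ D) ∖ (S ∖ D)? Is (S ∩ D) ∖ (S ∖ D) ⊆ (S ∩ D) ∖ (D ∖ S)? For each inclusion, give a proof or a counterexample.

Both inclusions hold; the sets are equal.

Reverse inclusion. Let x ∈ (S ∩ D) ∖ (S ∖ D). Then x ∈ D ∩ S, from which x ∈ (S ∩ D) ∖ (D ∖ S).

Forward inclusion. Let x ∈ (S ∩ D) ∖ (D ∖ S). Then x ∈ D ∩ S, from which x ∈ (S ∩ D) ∖ (S ∖ D).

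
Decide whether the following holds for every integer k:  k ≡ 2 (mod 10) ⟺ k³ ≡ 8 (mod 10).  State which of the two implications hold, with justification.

Converse. For the converse, argue contrapositively. If k ≢ 2 (mod 10), then k is congruent to one of 0, 1, 3, 4, 5, 6, 7, 8, 9 modulo 10, and these give k³ ≡ 0, 1, 7, 4, 5, 6, 3, 2, 9 respectively — never 8.

Forward direction. Suppose k ≡ 2 (mod 10). Write k = 10j + 2. Then (10j + 2)³ = 1000j³ + 600j² + 120j + 8 = 10(100j³ + 60j² + 12j) + 8, so k³ ≡ 8 (mod 10).

The biconditional holds.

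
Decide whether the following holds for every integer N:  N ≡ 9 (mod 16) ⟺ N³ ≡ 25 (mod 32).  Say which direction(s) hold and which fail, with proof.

The forward direction fails; the converse holds.

(⟹) This fails: take N = 25. Then 25 ≡ 9 (mod 16), but 25³ = 15625 ≡ 9 (mod 32), not 25.

(⟸) Conversely, the residues r modulo 32 with r³ ≡ 25 (mod 32) are exactly {9}, and each is ≡ 9 (mod 16).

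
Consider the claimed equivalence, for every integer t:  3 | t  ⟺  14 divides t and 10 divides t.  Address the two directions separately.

(⇒) This fails: take t = 3. Certainly 3 ∣ 3, but 14 ∤ 3.

(⇐) This fails: take t = 70. Both 14 ∣ 70 and 10 ∣ 70, yet 70 is not a multiple of 3 (since 70 = 23·3 + 1), so 3 ∤ 70.

Neither implication holds.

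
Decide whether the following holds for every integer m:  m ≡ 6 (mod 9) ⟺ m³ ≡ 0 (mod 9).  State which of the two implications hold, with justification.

(⇒) holds; (⇐) fails.

(→) Suppose m ≡ 6 (mod 9). Write m = 9j + 6. Then (9j + 6)³ = 729j³ + 1458j² + 972j + 216 = 9(81j³ + 162j² + 108j + 24) + 0, so m³ ≡ 0 (mod 9).

(←) This fails: take m = 0. Then 0³ = 0 ≡ 0 (mod 9), yet 0 ≡ 0 (mod 9), not 6.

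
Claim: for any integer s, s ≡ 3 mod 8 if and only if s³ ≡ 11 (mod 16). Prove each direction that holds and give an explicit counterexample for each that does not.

Only the reverse direction holds.

Forward direction. This fails: take s = 11. Then 11 ≡ 3 (mod 8), but 11³ = 1331 ≡ 3 (mod 16), not 11.

Converse. The residues r modulo 16 with r³ ≡ 11 (mod 16) are exactly {3}, and each is ≡ 3 (mod 8).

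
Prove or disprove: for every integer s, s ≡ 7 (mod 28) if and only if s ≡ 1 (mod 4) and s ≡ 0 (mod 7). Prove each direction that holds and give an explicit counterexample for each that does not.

(⇒) fails and (⇐) fails.

Forward direction. This fails: s = 7 gives 7 ≡ 7 (mod 28) but 7 ≡ 3 (mod 4), so the conjunction on the right does not hold.

Converse. This fails: s = 21 satisfies both congruences on the right (21 ≡ 1 mod 4 and 21 ≡ 0 mod 7) yet 21 ≡ 21 (mod 28), not 7.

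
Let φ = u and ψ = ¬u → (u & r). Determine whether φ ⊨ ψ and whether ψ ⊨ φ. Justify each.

[⇒] Assume the antecedent. If r is true, the antecedent forces (r = T, u = T), and ¬u → (u & r) holds there. If r is false, the antecedent forces (r = F, u = T), and ¬u → (u & r) holds there. Either way ¬u → (u & r) holds.

[⇐] Assume the antecedent. If r is true, the antecedent forces (r = T, u = T), and u holds there. If r is false, the antecedent forces (r = F, u = T), and u holds there. Either way u holds.

Both directions hold.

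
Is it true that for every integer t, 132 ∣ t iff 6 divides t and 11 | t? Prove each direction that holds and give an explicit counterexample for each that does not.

Not equivalent: only (⇒) holds.

(⇒) If 132 ∣ t, write t = 132q. Since 132 = 22·6, t = 6·(22q), so 6 ∣ t; and since 132 = 12·11, t = 11·(12q), so 11 ∣ t.

(⇐) This fails: take t = 66. Both 6 ∣ 66 and 11 ∣ 66, yet 66 is not a multiple of 132 (since 66 = 0·132 + 66), so 132 ∤ 66.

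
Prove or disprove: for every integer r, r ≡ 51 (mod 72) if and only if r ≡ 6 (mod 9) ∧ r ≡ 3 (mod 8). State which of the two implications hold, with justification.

Both directions hold.

(→) Suppose r ≡ 51 (mod 72); write r = 72j + 51. Since 9 ∣ 72, reducing mod 9 gives r ≡ 51 ≡ 6 (mod 9); since 8 ∣ 72, reducing mod 8 gives r ≡ 51 ≡ 3 (mod 8).

(←) Conversely, if r ≡ 6 (mod 9) and r ≡ 3 (mod 8), then by the Chinese remainder theorem r ≡ 51 (mod 72). This is exactly r ≡ 51 (mod 72).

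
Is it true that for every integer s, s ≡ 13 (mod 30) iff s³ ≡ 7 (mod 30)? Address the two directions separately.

Both directions hold; the statement is true.

Converse. Suppose s³ ≡ 7 (mod 30). The only residue r in {0, …, 29} with r³ ≡ 7 (mod 30) is r = 13, so s ≡ 13 (mod 30).

Forward direction. Suppose s ≡ 13 (mod 30). Write s = 30j + 13. Then (30j + 13)³ = 27000j³ + 35100j² + 15210j + 2197 = 30(900j³ + 1170j² + 507j + 73) + 7, so s³ ≡ 7 (mod 30).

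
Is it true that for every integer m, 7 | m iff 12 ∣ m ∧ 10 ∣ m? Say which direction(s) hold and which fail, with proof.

Both directions fail.

(⟹) This fails: take m = 7. Certainly 7 ∣ 7, but 12 ∤ 7.

(⟸) This fails: take m = 60. Both 12 ∣ 60 and 10 ∣ 60, yet 60 is not a multiple of 7 (since 60 = 8·7 + 4), so 7 ∤ 60.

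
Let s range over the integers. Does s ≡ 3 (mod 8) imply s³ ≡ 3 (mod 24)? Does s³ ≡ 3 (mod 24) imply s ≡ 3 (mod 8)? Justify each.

Only the converse holds.

[⇐] The residues r modulo 24 with r³ ≡ 3 (mod 24) are exactly {3}, and each is ≡ 3 (mod 8).

[⇒] This fails: take s = 11. Then 11 ≡ 3 (mod 8), but 11³ = 1331 ≡ 11 (mod 24), not 3.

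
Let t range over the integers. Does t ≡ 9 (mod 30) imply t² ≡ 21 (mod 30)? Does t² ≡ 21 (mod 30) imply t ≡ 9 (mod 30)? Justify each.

Only the forward implication holds.

Forward direction. Suppose t ≡ 9 (mod 30). Write t = 30j + 9. Then (30j + 9)² = 900j² + 540j + 81 = 30(30j² + 18j + 2) + 21, so t² ≡ 21 (mod 30).

Converse. This fails: take t = 21. Then 21² = 441 ≡ 21 (mod 30), yet 21 ≡ 21 (mod 30), not 9.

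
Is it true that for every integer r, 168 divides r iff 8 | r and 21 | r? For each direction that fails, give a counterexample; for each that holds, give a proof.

Equivalent; both directions hold.

(⇒) If 168 ∣ r, write r = 168q. Since 168 = 21·8, r = 8·(21q), so 8 ∣ r; and since 168 = 8·21, r = 21·(8q), so 21 ∣ r.

(⇐) Suppose 8 ∣ r and 21 ∣ r. Any common multiple of 8 and 21 is a multiple of their lcm; here gcd(8, 21) = 1, so lcm(8, 21) = 8·21 = 168, so 168 ∣ r.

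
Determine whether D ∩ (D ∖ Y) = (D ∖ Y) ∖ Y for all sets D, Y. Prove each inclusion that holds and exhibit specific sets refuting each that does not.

The two sets are equal.

(⊇) Let x ∈ (D ∖ Y) ∖ Y. Then x ∈ D and x ∉ Y, from which x ∈ D ∩ (D ∖ Y).

(⊆) Let x ∈ D ∩ (D ∖ Y). Then x ∈ D and x ∉ Y, from which x ∈ (D ∖ Y) ∖ Y.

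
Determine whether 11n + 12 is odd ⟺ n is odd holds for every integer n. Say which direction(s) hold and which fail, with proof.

Both directions hold; the statement is true.

[⇒] Suppose 11n + 12 is odd. Since 11 is odd, 11n and n have the same parity, so 11n + 12 ≡ n + 12 (mod 2). As 12 is even, 11n + 12 is odd exactly when n is odd. Thus n is odd.

[⇐] Conversely, suppose n is odd; write n = 2j + 1. Then 11n + 12 = 11·(2j + 1) + 12 = 2·11j + 23, which is odd.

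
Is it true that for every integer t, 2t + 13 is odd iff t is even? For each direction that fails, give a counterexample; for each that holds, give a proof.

Converse. Suppose t is even. Since 2 is even, 2t is even for every t, so 2t + 13 has the same parity as 13, which is odd. Hence 2t + 13 is odd.

Forward direction. This fails: take t = 7. Then 2t + 13 = 27, which is odd, yet t = 7 is odd, not even.

Only the reverse direction holds.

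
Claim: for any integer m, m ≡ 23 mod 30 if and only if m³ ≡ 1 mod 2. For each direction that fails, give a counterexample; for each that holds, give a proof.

Not equivalent: only (⇒) holds.

Forward direction. Suppose m ≡ 23 (mod 30). Then m³ ≡ 23³ = 12167 (mod 30), and since 2 ∣ 30, also m³ ≡ 1 (mod 2).

Converse. This fails: take m = 1. Then 1³ = 1 ≡ 1 (mod 2), yet 1 ≡ 1 (mod 30), not 23.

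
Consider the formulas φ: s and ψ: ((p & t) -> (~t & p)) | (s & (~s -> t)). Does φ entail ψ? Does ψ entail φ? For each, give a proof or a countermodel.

Not equivalent: only (⇒) holds.

(→) Assume the antecedent. If p is true, the antecedent forces (p = T, s = T, t = F) or (p = T, s = T, t = T), and the consequent holds there. If p is false, the consequent reduces to true regardless of the other variables. Either way the consequent holds.

(←) This fails. Under p = F, s = F, t = F, the left side is false but the right side is true.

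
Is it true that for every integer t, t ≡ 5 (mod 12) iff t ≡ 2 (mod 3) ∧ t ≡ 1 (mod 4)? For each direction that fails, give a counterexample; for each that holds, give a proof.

The biconditional holds.

Converse. If t ≡ 2 (mod 3) and t ≡ 1 (mod 4), then by the Chinese remainder theorem t ≡ 5 (mod 12). This is exactly t ≡ 5 (mod 12).

Forward direction. Suppose t ≡ 5 (mod 12); write t = 12j + 5. Since 3 ∣ 12, reducing mod 3 gives t ≡ 5 ≡ 2 (mod 3); since 4 ∣ 12, reducing mod 4 gives t ≡ 5 ≡ 1 (mod 4).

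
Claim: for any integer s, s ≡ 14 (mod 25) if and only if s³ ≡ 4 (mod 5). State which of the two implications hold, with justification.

[⇒] Suppose s ≡ 14 (mod 25). Then s³ ≡ 14³ = 2744 (mod 25), and since 5 ∣ 25, also s³ ≡ 4 (mod 5).

[⇐] This fails: take s = 4. Then 4³ = 64 ≡ 4 (mod 5), yet 4 ≡ 4 (mod 25), not 14.

Not equivalent: only (⇒) holds.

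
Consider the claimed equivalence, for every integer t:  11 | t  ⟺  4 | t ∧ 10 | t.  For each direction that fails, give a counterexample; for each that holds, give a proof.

(⇒) fails and (⇐) fails.

(⟹) This fails: take t = 11. Certainly 11 ∣ 11, but 4 ∤ 11.

(⟸) This fails: take t = 20. Both 4 ∣ 20 and 10 ∣ 20, yet 20 is not a multiple of 11 (since 20 = 1·11 + 9), so 11 ∤ 20.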